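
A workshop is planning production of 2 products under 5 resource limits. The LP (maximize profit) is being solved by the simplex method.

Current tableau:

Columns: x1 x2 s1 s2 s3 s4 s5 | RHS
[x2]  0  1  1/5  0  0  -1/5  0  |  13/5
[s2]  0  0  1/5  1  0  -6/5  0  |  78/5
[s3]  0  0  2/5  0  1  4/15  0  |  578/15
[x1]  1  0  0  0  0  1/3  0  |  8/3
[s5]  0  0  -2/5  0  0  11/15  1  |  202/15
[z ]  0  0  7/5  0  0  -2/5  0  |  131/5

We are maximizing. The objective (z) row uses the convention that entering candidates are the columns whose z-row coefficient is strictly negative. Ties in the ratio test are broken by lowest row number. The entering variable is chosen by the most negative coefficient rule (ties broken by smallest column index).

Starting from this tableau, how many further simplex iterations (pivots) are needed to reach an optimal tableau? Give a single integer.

pivot: s4 in, x1 out → z = 147/5
No improving column remains; optimal.

1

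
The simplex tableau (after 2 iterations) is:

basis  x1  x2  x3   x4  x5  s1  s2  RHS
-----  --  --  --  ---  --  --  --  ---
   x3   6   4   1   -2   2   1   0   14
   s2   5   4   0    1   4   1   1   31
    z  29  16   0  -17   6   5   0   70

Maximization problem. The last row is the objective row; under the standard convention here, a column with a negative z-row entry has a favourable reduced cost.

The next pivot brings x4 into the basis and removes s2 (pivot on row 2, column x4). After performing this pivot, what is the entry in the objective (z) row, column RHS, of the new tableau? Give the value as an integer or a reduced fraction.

597

Pivot element is row 2, column x4: 1.
Normalize row 2: new (row 2, RHS) = 31/1 = 31.
z-row ← z-row − (-17)·(new row 2): 70 − (-17)·31 = 597.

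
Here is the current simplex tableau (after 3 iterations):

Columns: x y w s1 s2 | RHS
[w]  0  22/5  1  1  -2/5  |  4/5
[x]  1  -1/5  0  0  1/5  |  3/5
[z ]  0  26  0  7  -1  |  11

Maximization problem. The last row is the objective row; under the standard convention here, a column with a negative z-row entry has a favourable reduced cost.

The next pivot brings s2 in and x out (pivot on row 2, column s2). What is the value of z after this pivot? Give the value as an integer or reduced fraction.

14

Minimum ratio for s2: (3/5)/(1/5) = 3.
z changes by −(z-row coeff of s2)·ratio = −(-1)·3 = 3.
New z = 11 + 3 = 14.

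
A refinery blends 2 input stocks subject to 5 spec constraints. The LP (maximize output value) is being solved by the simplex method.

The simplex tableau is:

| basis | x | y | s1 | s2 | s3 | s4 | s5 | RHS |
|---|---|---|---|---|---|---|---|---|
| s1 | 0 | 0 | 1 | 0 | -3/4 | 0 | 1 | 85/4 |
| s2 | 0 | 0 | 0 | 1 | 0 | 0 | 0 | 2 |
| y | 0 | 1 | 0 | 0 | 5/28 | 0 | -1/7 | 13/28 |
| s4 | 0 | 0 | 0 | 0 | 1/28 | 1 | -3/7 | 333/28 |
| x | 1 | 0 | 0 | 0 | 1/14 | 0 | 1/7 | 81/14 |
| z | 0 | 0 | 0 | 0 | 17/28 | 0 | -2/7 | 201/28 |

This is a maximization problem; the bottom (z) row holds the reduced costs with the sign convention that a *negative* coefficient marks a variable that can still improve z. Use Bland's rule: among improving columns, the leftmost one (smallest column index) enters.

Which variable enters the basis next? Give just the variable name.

s5

Objective-row coefficients: x: 0, y: 0, s1: 0, s2: 0, s3: 17/28, s4: 0, s5: -2/7.
Improving columns: s5. Bland's rule picks the smallest column index → s5.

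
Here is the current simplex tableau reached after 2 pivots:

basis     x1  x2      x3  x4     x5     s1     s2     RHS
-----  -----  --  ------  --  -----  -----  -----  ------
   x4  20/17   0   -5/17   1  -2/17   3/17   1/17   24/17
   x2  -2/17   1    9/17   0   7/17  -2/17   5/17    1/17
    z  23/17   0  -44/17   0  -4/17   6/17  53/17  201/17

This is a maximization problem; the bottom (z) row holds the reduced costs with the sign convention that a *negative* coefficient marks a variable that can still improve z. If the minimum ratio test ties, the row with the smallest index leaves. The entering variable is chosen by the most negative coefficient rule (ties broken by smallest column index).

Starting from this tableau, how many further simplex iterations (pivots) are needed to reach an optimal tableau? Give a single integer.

2

pivot: x3 in, x2 out → z = 109/9
pivot: s1 in, x4 out → z = 15
No improving column remains; optimal.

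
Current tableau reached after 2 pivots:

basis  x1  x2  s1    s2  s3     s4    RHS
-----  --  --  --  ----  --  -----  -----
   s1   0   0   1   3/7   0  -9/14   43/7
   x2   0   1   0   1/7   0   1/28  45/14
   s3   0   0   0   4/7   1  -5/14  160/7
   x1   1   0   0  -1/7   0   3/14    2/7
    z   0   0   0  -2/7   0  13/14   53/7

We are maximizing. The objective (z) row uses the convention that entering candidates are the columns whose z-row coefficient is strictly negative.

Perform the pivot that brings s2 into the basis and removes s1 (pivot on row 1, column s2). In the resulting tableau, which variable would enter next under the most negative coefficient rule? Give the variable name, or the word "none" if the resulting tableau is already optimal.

Pivot element 3/7. New z-row = old z-row − (-2/7)·(row 1/(3/7)).
Updated z-row coefficients: x1: 0, x2: 0, s1: 2/3, s2: 0, s3: 0, s4: 1/2.
No coefficient is strictly negative; the tableau after this pivot is optimal.

none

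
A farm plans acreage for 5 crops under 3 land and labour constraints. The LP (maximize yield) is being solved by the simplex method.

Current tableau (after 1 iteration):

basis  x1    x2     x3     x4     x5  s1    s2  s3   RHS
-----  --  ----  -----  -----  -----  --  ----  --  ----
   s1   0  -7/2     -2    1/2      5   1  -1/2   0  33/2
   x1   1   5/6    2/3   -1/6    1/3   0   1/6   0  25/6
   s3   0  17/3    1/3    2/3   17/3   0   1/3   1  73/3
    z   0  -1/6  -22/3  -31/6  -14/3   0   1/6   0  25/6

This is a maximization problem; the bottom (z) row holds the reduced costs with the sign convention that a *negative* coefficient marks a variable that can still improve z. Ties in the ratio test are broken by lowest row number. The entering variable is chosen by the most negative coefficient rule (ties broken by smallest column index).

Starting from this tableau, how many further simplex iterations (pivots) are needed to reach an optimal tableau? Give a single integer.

2

pivot: x3 in, x1 out → z = 50
pivot: x4 in, s3 out → z = 773/3
No improving column remains; optimal.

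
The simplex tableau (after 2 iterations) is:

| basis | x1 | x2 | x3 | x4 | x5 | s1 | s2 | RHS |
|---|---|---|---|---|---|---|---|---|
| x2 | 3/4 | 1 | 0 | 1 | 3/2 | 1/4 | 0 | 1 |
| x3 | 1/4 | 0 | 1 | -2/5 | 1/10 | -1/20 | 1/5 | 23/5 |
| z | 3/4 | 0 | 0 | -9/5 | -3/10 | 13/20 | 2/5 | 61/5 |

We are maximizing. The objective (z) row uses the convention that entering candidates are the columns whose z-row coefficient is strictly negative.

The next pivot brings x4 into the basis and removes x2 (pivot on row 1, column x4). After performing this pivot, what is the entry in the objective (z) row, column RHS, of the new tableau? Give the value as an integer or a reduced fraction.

Pivot element is row 1, column x4: 1.
Normalize row 1: new (row 1, RHS) = 1/1 = 1.
z-row ← z-row − (-9/5)·(new row 1): 61/5 − (-9/5)·1 = 14.

14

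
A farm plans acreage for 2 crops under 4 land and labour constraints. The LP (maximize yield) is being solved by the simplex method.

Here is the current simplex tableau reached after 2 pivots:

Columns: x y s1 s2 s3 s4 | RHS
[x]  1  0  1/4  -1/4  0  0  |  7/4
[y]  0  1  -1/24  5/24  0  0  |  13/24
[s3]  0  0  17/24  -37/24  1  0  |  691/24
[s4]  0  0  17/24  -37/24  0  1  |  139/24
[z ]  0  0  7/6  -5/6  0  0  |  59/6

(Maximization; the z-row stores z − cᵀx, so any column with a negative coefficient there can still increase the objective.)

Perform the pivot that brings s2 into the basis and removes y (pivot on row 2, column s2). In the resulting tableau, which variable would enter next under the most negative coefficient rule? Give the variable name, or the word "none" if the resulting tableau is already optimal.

Pivot element 5/24. New z-row = old z-row − (-5/6)·(row 2/(5/24)).
Updated z-row coefficients: x: 0, y: 4, s1: 1, s2: 0, s3: 0, s4: 0.
No coefficient is strictly negative; the tableau after this pivot is optimal.

none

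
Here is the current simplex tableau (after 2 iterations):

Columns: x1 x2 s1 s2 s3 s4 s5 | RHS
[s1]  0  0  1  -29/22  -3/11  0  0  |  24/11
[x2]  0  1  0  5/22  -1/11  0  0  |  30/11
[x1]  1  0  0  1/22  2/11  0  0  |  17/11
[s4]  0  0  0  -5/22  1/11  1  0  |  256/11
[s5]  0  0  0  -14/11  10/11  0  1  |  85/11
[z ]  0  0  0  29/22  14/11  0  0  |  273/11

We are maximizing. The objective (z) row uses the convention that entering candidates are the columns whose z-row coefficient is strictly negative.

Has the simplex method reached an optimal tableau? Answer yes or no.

yes

No objective-row coefficient is strictly negative, so no entering variable exists; the tableau is optimal.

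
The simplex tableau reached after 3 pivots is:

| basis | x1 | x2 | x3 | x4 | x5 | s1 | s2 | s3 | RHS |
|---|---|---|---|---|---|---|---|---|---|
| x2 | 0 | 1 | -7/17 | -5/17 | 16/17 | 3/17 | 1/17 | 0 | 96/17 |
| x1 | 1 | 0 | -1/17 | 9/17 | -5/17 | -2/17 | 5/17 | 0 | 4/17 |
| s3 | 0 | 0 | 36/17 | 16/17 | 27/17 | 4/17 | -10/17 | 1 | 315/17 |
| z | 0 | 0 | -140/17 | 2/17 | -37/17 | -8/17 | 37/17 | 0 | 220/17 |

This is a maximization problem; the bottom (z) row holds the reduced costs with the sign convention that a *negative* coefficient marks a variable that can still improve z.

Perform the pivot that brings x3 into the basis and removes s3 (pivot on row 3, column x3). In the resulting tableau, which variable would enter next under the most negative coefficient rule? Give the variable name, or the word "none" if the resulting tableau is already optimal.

Pivot element 36/17. New z-row = old z-row − (-140/17)·(row 3/(36/17)).
Updated z-row coefficients: x1: 0, x2: 0, x3: 0, x4: 34/9, x5: 4, s1: 4/9, s2: -1/9, s3: 35/9.
The most negative is -1/9 in column s2, so s2 would enter next.

s2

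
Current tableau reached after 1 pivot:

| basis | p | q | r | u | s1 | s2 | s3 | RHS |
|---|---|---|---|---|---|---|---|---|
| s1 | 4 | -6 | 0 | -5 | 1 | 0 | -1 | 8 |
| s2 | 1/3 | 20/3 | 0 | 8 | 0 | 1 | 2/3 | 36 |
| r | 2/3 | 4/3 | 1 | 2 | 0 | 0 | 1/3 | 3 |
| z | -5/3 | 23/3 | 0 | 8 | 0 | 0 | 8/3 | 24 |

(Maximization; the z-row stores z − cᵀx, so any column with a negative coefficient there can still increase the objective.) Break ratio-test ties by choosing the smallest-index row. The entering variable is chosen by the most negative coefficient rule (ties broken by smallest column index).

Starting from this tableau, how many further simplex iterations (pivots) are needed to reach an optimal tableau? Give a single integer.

pivot: p in, s1 out → z = 82/3
No improving column remains; optimal.

1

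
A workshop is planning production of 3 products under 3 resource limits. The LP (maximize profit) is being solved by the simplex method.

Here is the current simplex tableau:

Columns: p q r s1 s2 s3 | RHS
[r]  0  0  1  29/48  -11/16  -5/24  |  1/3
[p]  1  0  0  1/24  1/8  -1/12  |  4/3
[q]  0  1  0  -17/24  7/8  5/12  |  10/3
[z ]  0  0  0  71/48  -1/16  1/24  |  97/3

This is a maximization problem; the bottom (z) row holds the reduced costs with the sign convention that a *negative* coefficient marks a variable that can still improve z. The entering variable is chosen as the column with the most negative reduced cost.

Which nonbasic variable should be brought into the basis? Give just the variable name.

s2

Objective-row coefficients: p: 0, q: 0, r: 0, s1: 71/48, s2: -1/16, s3: 1/24.
The most negative is -1/16 in column s2, so s2 enters.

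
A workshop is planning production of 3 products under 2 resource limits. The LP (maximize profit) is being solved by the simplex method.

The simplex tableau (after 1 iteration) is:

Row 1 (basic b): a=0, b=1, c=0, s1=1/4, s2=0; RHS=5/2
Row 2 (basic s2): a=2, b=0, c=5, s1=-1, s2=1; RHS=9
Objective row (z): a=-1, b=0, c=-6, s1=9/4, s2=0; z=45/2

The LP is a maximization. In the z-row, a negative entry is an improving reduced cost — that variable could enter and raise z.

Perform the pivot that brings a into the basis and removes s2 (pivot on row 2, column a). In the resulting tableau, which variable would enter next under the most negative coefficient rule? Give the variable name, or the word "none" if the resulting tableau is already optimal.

c

Pivot element 2. New z-row = old z-row − (-1)·(row 2/2).
Updated z-row coefficients: a: 0, b: 0, c: -7/2, s1: 7/4, s2: 1/2.
The most negative is -7/2 in column c, so c would enter next.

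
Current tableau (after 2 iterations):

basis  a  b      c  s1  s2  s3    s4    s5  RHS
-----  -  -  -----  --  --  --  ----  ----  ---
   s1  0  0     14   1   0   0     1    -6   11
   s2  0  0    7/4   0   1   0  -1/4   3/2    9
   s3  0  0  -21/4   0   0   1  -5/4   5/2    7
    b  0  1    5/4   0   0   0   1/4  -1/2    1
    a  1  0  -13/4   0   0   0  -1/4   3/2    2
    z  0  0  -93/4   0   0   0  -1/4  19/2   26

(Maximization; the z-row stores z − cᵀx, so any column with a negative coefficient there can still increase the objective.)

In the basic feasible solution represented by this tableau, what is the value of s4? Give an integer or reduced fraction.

s4 is nonbasic (not in the basis column), so its value in the current BFS is 0.

0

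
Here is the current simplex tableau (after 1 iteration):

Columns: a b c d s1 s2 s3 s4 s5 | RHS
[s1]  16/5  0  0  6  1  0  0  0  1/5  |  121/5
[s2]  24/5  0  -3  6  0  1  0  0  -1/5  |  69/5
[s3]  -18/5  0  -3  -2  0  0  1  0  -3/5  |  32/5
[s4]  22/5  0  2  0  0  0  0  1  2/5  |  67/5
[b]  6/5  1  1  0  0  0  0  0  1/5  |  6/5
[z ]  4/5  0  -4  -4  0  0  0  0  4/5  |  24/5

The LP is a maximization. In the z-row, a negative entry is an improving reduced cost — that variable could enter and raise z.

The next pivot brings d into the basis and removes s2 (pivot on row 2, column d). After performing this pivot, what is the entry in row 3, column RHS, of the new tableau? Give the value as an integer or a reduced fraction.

11

Pivot element is row 2, column d: 6.
Normalize row 2: new (row 2, RHS) = (69/5)/6 = 23/10.
row 3 ← row 3 − (-2)·(new row 2): 32/5 − (-2)·(23/10) = 11.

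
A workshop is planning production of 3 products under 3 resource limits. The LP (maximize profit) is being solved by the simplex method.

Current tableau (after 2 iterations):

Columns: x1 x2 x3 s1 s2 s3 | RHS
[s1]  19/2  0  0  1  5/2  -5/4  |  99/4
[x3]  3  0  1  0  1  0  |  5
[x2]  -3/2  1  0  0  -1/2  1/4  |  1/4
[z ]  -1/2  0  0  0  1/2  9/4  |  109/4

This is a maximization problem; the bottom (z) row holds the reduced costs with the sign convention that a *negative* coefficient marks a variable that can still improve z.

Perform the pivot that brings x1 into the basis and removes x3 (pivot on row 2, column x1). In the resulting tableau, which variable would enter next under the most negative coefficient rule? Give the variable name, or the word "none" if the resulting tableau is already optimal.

Pivot element 3. New z-row = old z-row − (-1/2)·(row 2/3).
Updated z-row coefficients: x1: 0, x2: 0, x3: 1/6, s1: 0, s2: 2/3, s3: 9/4.
No coefficient is strictly negative; the tableau after this pivot is optimal.

none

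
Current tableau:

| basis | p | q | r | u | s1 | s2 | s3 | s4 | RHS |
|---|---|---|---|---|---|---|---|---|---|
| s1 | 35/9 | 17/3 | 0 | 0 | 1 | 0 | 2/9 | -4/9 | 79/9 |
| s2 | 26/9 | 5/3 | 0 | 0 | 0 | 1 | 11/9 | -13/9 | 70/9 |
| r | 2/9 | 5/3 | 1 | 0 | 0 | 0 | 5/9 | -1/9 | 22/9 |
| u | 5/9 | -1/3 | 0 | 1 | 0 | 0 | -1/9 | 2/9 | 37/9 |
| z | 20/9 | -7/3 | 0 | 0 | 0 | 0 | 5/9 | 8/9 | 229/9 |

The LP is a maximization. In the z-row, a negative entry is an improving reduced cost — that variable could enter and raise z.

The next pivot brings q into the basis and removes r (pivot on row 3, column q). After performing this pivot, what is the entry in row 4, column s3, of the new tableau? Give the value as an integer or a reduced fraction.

0

Pivot element is row 3, column q: 5/3.
Normalize row 3: new (row 3, s3) = (5/9)/(5/3) = 1/3.
row 4 ← row 4 − (-1/3)·(new row 3): -1/9 − (-1/3)·(1/3) = 0.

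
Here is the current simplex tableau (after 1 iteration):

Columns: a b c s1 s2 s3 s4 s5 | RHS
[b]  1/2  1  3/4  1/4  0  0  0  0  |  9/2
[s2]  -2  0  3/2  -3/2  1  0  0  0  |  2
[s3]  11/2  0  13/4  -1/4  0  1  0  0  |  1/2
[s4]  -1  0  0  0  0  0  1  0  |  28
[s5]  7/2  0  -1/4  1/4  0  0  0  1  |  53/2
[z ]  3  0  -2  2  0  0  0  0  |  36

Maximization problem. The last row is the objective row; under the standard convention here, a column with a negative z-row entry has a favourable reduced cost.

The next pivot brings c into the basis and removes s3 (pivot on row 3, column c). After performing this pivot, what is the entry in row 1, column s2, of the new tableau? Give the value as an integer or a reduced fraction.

Pivot element is row 3, column c: 13/4.
Normalize row 3: new (row 3, s2) = 0/(13/4) = 0.
row 1 ← row 1 − (3/4)·(new row 3): 0 − (3/4)·0 = 0.

0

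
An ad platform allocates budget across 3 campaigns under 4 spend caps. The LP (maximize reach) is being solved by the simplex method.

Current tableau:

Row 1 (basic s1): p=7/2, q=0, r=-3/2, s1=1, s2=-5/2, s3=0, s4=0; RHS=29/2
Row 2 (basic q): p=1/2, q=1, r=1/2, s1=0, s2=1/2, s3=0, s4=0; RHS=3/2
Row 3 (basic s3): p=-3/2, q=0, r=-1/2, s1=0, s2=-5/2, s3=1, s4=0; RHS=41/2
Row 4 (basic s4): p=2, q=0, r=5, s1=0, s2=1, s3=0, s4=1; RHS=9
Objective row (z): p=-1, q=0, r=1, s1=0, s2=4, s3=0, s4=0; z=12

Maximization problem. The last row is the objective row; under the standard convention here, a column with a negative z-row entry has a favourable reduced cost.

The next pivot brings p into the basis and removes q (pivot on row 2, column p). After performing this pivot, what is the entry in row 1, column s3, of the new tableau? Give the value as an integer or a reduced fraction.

Pivot element is row 2, column p: 1/2.
Normalize row 2: new (row 2, s3) = 0/(1/2) = 0.
row 1 ← row 1 − (7/2)·(new row 2): 0 − (7/2)·0 = 0.

0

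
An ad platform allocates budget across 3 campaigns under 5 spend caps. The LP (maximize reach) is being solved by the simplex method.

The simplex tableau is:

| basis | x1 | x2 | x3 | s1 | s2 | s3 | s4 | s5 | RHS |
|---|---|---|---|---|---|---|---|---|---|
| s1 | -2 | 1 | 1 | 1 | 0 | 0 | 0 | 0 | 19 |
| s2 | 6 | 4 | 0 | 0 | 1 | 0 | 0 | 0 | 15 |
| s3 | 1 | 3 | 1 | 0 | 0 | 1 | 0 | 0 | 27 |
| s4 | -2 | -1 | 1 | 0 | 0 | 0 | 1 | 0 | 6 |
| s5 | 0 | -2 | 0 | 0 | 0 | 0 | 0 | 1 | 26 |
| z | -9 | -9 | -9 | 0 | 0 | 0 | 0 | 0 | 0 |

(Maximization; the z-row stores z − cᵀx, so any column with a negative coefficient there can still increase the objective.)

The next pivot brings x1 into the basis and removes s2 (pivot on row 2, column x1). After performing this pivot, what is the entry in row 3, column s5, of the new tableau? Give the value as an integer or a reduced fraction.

0

Pivot element is row 2, column x1: 6.
Normalize row 2: new (row 2, s5) = 0/6 = 0.
row 3 ← row 3 − 1·(new row 2): 0 − 1·0 = 0.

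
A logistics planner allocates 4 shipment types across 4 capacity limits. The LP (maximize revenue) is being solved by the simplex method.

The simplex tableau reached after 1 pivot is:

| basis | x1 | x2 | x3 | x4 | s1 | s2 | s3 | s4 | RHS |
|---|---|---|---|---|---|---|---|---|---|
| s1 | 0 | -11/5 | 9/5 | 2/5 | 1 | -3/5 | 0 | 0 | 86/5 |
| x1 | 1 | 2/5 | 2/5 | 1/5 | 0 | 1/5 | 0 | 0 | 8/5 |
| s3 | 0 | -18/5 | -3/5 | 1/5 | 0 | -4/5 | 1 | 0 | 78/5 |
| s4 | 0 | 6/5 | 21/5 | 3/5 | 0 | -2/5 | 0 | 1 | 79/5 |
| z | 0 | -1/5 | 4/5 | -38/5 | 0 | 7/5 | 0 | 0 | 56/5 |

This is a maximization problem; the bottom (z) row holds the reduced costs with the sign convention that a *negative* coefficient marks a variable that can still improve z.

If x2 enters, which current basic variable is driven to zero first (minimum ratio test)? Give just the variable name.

Ratios: row 1 (s1): entry -11/5 ≤ 0, skip; row 2 (x1): (8/5)/(2/5) = 4; row 3 (s3): entry -18/5 ≤ 0, skip; row 4 (s4): (79/5)/(6/5) = 79/6.
Minimum ratio 4 is in the x1 row, so x1 leaves.

x1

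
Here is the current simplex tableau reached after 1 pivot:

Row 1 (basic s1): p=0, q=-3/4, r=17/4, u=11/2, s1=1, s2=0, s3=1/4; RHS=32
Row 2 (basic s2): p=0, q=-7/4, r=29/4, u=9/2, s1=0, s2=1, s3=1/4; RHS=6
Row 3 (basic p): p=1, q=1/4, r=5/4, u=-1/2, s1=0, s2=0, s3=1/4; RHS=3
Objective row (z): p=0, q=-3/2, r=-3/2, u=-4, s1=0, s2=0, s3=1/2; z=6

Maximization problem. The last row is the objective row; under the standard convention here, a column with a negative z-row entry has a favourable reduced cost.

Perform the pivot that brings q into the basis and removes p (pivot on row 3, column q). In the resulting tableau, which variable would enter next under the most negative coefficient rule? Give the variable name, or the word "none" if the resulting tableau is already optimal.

Pivot element 1/4. New z-row = old z-row − (-3/2)·(row 3/(1/4)).
Updated z-row coefficients: p: 6, q: 0, r: 6, u: -7, s1: 0, s2: 0, s3: 2.
The most negative is -7 in column u, so u would enter next.

u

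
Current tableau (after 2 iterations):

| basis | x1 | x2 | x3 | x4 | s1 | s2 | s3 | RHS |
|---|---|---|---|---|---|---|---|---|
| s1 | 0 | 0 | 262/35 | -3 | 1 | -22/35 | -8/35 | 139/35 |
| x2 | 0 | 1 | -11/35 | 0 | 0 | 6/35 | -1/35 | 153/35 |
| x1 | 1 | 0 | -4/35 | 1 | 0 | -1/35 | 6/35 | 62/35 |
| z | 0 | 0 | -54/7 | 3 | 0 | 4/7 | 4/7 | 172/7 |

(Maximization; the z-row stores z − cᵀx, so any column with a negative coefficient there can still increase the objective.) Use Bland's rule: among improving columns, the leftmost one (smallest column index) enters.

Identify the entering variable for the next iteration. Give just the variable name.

Objective-row coefficients: x1: 0, x2: 0, x3: -54/7, x4: 3, s1: 0, s2: 4/7, s3: 4/7.
Improving columns: x3. Bland's rule picks the smallest column index → x3.

x3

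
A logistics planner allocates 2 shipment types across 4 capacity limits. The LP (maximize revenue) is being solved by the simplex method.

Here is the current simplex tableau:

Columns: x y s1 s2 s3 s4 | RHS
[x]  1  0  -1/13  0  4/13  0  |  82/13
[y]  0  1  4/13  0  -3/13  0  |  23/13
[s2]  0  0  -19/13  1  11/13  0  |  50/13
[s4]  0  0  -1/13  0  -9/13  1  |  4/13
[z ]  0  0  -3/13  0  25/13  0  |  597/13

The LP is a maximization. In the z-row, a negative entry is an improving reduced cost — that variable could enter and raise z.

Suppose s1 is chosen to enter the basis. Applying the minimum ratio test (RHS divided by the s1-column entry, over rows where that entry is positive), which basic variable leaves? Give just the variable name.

y

Ratios: row 1 (x): entry -1/13 ≤ 0, skip; row 2 (y): (23/13)/(4/13) = 23/4; row 3 (s2): entry -19/13 ≤ 0, skip; row 4 (s4): entry -1/13 ≤ 0, skip.
Minimum ratio 23/4 is in the y row, so y leaves.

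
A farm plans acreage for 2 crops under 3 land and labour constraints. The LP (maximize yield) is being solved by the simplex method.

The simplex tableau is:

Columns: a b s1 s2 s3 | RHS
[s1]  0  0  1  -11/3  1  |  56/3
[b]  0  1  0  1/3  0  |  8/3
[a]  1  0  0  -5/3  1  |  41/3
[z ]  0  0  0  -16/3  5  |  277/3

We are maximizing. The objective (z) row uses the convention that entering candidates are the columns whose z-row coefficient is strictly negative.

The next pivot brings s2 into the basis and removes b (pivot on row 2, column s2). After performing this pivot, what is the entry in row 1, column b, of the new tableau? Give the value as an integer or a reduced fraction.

Pivot element is row 2, column s2: 1/3.
Normalize row 2: new (row 2, b) = 1/(1/3) = 3.
row 1 ← row 1 − (-11/3)·(new row 2): 0 − (-11/3)·3 = 11.

11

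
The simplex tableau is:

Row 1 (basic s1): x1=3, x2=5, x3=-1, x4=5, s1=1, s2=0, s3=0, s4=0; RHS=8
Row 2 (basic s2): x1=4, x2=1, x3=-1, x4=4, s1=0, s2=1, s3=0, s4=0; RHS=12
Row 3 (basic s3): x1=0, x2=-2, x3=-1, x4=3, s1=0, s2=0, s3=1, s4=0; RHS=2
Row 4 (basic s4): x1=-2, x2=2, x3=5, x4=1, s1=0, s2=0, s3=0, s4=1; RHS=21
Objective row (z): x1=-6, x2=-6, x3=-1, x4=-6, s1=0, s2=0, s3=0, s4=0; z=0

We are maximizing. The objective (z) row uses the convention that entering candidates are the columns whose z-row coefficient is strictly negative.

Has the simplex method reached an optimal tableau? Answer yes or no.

Column x1 has objective-row coefficient -6, which is negative; an improving pivot exists, so not yet optimal.

no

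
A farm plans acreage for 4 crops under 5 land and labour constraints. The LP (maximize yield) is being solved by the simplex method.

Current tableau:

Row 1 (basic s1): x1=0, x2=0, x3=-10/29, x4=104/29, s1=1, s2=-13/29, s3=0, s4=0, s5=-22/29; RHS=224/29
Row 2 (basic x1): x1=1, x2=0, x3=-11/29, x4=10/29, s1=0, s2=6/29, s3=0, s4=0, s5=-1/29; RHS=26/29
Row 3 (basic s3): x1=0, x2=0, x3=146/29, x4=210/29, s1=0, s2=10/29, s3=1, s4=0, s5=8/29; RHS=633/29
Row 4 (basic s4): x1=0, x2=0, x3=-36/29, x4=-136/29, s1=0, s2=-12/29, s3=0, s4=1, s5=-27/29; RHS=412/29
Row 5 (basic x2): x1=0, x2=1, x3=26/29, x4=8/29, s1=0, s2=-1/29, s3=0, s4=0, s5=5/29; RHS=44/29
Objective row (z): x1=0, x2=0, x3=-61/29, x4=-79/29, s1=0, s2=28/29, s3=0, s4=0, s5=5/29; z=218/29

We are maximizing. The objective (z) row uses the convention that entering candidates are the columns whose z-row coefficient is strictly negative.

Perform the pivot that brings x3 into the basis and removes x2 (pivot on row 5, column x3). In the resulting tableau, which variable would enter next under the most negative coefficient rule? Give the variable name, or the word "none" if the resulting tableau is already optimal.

Pivot element 26/29. New z-row = old z-row − (-61/29)·(row 5/(26/29)).
Updated z-row coefficients: x1: 0, x2: 61/26, x3: 0, x4: -27/13, s1: 0, s2: 23/26, s3: 0, s4: 0, s5: 15/26.
The most negative is -27/13 in column x4, so x4 would enter next.

x4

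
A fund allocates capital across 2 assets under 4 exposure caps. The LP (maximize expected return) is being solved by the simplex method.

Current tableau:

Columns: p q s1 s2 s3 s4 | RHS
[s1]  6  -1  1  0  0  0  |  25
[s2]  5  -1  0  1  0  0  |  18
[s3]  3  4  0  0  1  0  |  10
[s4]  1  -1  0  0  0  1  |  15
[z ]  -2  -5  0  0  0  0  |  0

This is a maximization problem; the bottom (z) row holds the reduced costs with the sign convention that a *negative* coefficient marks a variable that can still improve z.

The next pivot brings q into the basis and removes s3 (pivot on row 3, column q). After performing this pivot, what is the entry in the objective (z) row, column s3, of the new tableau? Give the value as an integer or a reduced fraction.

5/4

Pivot element is row 3, column q: 4.
Normalize row 3: new (row 3, s3) = 1/4 = 1/4.
z-row ← z-row − (-5)·(new row 3): 0 − (-5)·(1/4) = 5/4.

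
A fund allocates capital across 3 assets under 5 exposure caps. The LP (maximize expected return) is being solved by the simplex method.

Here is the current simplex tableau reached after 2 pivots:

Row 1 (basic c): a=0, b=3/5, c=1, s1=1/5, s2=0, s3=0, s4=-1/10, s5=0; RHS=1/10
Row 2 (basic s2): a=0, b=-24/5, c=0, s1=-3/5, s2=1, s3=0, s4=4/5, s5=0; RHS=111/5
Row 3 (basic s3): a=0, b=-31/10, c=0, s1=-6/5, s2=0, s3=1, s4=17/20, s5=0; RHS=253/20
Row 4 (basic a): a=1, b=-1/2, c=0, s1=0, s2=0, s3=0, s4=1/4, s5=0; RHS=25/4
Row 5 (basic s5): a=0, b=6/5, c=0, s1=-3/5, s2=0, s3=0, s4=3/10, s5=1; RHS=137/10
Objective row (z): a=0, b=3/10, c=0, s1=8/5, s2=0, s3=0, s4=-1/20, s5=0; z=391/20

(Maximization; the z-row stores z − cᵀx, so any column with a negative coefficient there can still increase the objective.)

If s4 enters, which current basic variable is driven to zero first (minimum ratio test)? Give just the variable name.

s3

Ratios: row 1 (c): entry -1/10 ≤ 0, skip; row 2 (s2): (111/5)/(4/5) = 111/4; row 3 (s3): (253/20)/(17/20) = 253/17; row 4 (a): (25/4)/(1/4) = 25; row 5 (s5): (137/10)/(3/10) = 137/3.
Minimum ratio 253/17 is in the s3 row, so s3 leaves.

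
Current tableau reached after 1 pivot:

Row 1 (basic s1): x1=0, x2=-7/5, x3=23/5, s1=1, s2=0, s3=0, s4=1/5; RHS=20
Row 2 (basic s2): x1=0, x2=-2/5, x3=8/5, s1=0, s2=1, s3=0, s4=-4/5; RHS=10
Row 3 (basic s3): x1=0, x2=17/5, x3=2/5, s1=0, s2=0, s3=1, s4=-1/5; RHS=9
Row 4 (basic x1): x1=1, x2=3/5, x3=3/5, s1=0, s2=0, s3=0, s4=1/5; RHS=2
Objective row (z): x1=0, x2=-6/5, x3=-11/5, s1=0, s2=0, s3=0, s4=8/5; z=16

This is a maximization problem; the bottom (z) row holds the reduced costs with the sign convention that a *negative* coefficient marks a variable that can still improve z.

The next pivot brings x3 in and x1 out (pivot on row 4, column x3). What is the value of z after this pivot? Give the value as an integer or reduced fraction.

Minimum ratio for x3: 2/(3/5) = 10/3.
z changes by −(z-row coeff of x3)·ratio = −(-11/5)·(10/3) = 22/3.
New z = 16 + (22/3) = 70/3.

70/3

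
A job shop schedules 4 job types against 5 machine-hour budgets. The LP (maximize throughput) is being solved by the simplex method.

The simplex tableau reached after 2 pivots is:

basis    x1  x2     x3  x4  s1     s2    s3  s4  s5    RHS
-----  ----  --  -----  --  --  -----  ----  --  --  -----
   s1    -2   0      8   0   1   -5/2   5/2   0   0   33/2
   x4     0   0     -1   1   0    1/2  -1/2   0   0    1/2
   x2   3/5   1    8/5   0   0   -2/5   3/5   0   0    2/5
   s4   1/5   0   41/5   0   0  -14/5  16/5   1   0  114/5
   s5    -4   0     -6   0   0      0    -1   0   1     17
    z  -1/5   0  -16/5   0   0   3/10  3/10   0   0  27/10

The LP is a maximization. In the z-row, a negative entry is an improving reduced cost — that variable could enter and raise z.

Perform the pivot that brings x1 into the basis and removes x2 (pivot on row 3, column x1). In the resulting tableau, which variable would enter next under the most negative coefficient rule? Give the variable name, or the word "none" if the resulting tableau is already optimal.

Pivot element 3/5. New z-row = old z-row − (-1/5)·(row 3/(3/5)).
Updated z-row coefficients: x1: 0, x2: 1/3, x3: -8/3, x4: 0, s1: 0, s2: 1/6, s3: 1/2, s4: 0, s5: 0.
The most negative is -8/3 in column x3, so x3 would enter next.

x3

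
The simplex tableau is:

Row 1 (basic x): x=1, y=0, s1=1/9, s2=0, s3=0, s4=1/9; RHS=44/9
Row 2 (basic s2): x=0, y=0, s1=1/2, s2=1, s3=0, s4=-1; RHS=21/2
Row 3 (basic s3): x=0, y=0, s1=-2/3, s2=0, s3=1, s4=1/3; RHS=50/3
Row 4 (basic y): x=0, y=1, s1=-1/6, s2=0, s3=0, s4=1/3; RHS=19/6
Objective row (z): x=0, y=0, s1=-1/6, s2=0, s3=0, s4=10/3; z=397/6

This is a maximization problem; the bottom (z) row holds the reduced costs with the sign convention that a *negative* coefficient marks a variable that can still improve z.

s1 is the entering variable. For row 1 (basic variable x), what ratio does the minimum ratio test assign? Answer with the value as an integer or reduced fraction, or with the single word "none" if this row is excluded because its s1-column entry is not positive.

44

Ratio = RHS / (s1 entry) = (44/9) / (1/9) = 44.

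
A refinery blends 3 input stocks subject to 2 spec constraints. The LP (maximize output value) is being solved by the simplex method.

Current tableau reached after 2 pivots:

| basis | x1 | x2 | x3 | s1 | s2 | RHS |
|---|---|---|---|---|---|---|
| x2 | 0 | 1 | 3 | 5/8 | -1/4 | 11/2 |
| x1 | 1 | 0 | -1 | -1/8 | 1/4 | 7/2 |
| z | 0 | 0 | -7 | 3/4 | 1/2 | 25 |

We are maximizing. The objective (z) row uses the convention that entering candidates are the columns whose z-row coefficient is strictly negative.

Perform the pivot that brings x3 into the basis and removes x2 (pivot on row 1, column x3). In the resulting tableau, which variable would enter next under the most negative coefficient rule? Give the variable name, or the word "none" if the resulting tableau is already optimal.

s2

Pivot element 3. New z-row = old z-row − (-7)·(row 1/3).
Updated z-row coefficients: x1: 0, x2: 7/3, x3: 0, s1: 53/24, s2: -1/12.
The most negative is -1/12 in column s2, so s2 would enter next.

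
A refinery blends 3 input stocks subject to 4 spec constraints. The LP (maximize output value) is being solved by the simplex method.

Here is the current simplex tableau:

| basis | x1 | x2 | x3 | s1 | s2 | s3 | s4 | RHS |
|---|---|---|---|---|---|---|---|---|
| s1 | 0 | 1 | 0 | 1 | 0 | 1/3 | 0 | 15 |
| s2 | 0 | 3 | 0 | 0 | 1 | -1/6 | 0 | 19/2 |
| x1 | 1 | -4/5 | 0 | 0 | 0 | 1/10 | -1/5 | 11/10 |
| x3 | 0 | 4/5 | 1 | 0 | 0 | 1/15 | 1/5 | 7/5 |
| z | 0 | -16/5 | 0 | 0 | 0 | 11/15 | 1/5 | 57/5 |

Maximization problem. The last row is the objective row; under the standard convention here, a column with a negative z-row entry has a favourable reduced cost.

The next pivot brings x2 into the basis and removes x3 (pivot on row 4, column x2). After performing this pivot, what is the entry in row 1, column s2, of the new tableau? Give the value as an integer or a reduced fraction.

Pivot element is row 4, column x2: 4/5.
Normalize row 4: new (row 4, s2) = 0/(4/5) = 0.
row 1 ← row 1 − 1·(new row 4): 0 − 1·0 = 0.

0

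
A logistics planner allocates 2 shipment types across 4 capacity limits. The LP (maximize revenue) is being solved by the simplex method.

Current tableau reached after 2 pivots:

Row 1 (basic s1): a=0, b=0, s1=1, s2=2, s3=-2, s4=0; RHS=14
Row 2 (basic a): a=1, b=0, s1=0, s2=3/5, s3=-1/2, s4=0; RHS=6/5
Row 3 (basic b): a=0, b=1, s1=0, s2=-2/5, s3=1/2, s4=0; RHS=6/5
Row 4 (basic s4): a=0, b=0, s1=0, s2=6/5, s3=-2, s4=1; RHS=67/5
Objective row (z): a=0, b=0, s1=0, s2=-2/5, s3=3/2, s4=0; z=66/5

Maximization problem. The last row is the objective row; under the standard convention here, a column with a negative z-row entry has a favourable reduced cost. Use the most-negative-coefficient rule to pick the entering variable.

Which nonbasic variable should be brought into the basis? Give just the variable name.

s2

Objective-row coefficients: a: 0, b: 0, s1: 0, s2: -2/5, s3: 3/2, s4: 0.
The most negative is -2/5 in column s2, so s2 enters.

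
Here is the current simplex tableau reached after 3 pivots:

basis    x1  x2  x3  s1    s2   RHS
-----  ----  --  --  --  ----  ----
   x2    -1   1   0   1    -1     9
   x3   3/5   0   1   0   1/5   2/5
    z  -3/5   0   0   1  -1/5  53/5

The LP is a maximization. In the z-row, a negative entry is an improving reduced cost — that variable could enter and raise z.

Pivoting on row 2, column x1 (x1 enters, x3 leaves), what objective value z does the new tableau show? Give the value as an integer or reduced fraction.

Minimum ratio for x1: (2/5)/(3/5) = 2/3.
z changes by −(z-row coeff of x1)·ratio = −(-3/5)·(2/3) = 2/5.
New z = 53/5 + (2/5) = 11.

11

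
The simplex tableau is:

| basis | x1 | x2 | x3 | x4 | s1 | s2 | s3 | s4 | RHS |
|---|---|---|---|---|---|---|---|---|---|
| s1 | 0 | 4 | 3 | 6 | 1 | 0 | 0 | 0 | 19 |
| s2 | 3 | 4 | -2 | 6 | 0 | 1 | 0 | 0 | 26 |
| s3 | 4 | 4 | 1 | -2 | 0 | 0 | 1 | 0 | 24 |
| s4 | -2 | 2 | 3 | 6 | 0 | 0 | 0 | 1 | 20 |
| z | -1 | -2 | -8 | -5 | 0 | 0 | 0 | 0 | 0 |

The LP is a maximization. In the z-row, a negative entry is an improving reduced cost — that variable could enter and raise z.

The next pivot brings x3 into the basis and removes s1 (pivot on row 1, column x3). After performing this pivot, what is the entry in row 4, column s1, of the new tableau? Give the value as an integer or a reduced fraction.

Pivot element is row 1, column x3: 3.
Normalize row 1: new (row 1, s1) = 1/3 = 1/3.
row 4 ← row 4 − 3·(new row 1): 0 − 3·(1/3) = -1.

-1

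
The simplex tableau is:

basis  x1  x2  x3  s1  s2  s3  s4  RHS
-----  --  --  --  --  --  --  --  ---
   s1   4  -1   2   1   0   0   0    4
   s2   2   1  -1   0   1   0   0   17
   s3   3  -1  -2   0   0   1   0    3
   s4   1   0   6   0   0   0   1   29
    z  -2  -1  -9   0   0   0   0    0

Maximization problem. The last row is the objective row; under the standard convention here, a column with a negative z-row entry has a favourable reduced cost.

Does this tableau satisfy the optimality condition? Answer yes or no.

Column x1 has objective-row coefficient -2, which is negative; an improving pivot exists, so not yet optimal.

no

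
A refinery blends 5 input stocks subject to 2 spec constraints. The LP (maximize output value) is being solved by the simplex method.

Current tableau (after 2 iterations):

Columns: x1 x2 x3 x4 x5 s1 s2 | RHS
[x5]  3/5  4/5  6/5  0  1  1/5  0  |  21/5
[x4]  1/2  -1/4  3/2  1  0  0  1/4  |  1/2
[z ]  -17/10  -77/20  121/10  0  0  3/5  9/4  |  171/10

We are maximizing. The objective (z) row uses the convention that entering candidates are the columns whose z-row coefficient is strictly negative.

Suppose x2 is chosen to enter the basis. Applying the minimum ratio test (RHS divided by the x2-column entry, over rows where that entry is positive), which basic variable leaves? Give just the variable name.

Ratios: row 1 (x5): (21/5)/(4/5) = 21/4; row 2 (x4): entry -1/4 ≤ 0, skip.
Minimum ratio 21/4 is in the x5 row, so x5 leaves.

x5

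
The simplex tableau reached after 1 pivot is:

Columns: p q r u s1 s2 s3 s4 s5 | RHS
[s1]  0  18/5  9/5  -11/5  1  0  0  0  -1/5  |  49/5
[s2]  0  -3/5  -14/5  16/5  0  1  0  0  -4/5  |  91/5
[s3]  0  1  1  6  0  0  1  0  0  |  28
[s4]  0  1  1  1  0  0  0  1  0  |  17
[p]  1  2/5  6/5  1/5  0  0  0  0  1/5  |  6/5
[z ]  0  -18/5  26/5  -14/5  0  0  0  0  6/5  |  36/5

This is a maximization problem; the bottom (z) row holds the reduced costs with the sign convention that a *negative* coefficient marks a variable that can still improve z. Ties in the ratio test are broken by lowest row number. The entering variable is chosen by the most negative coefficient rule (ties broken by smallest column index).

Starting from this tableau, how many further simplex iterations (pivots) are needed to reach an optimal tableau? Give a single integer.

pivot: q in, s1 out → z = 17
pivot: u in, p out → z = 73/4
pivot: s1 in, s3 out → z = 248/11
No improving column remains; optimal.

3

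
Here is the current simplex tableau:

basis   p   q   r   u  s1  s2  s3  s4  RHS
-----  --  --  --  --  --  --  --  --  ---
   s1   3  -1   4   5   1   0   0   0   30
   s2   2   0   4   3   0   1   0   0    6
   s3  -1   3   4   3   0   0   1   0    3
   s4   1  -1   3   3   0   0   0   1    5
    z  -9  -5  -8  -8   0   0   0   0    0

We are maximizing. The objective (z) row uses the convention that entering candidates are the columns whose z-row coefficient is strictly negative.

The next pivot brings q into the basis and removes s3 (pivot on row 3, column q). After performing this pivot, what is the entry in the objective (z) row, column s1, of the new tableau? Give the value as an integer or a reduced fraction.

0

Pivot element is row 3, column q: 3.
Normalize row 3: new (row 3, s1) = 0/3 = 0.
z-row ← z-row − (-5)·(new row 3): 0 − (-5)·0 = 0.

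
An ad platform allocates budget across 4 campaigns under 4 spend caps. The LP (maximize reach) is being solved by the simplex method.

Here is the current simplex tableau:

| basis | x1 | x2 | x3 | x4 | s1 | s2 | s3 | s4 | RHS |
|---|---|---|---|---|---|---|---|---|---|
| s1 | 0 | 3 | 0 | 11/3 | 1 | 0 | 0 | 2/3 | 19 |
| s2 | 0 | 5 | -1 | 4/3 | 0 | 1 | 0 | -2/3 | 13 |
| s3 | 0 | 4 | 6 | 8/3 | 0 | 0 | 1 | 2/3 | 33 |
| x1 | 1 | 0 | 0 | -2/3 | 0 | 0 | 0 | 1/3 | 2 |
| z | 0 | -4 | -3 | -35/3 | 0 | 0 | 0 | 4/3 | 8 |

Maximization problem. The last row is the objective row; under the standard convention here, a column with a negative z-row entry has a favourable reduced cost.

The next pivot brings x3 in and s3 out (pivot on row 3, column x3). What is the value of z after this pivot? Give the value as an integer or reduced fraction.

49/2

Minimum ratio for x3: 33/6 = 11/2.
z changes by −(z-row coeff of x3)·ratio = −(-3)·(11/2) = 33/2.
New z = 8 + (33/2) = 49/2.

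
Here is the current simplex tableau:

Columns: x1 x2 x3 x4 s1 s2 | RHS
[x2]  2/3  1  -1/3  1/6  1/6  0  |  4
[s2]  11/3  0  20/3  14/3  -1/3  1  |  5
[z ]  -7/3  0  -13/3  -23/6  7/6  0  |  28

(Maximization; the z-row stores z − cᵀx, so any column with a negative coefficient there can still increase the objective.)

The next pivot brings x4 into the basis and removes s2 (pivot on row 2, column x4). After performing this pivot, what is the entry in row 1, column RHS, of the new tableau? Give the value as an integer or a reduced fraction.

Pivot element is row 2, column x4: 14/3.
Normalize row 2: new (row 2, RHS) = 5/(14/3) = 15/14.
row 1 ← row 1 − (1/6)·(new row 2): 4 − (1/6)·(15/14) = 107/28.

107/28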